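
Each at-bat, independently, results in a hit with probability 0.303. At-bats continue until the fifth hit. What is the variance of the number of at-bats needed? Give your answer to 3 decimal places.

37.959

Y = total at-bats until the fifth success; negative binomial with r=5, p=0.303.
Var(Y) = r(1−p)/p² = 5·0.697 / 0.303² = 37.95924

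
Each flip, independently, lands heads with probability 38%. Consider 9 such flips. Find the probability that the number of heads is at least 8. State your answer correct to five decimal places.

0.00259

X ~ Binomial(9, 0.38); P(X ≥ 8) = Σ C(9,k) p^k (1−p)^(9−k) over k:
  k=8: C(9,8)·0.38^8·0.62^1 = 0.0024261
  k=9: C(9,9)·0.38^9·0.62^0 = 0.0001652
Total = 0.0025913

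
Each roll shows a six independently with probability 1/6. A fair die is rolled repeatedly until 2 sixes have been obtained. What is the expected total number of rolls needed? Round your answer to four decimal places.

Y = total rolls until the second success; negative binomial with r=2, p=0.166667.
E[Y] = r / p = 2 / 0.166667 = 12.000000

12.0000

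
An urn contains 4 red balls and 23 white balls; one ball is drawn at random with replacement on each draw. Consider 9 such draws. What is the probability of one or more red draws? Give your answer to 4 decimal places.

0.7638

P(at least one) = 1 − P(none) = 1 − (1 − 0.148148)^9
= 1 − 0.236198 = 0.763802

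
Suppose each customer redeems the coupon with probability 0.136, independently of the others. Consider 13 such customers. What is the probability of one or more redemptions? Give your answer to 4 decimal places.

0.8505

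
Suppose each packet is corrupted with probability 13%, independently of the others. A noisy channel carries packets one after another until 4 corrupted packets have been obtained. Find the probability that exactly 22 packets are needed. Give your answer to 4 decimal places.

0.0310

Y = trial on which the fourth success occurs; negative binomial, r=4, p=0.13.
P(Y=22) = C(21,3) · p^4 · (1−p)^18
= 1330 · 0.00028561 · 0.081535 = 0.030972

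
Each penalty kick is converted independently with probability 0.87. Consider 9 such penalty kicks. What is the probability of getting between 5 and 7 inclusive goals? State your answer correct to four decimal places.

X ~ Binomial(9, 0.87); P(5 ≤ X ≤ 7) = Σ C(9,k) p^k (1−p)^(9−k) over k:
  k=5: C(9,5)·0.87^5·0.13^4 = 0.017937
  k=6: C(9,6)·0.87^6·0.13^3 = 0.080025
  k=7: C(9,7)·0.87^7·0.13^2 = 0.229522
Total = 0.327483

0.3275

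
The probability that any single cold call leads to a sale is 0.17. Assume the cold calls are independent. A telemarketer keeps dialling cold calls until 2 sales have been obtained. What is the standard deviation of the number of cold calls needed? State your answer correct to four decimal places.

7.5789

Y = total cold calls until the second success; negative binomial with r=2, p=0.17.
SD(Y) = √[r(1−p)/p²] = √(57.439446) = 7.578882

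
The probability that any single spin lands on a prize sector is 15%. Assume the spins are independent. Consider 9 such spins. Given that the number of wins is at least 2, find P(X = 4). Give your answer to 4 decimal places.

X ~ Binomial(9, 0.15). Want P(X=4 | X≥2) = P(X=4) / P(X≥2).
P(X=4) = C(9,4)·0.15^4·0.85^5 = 0.028303
P(X≥2) = 1 − 0.231617 − 0.367862 = 0.400521
Ratio = 0.028303 / 0.400521 = 0.070665

0.0707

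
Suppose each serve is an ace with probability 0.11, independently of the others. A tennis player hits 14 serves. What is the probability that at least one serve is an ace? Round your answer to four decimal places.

0.8044

P(at least one) = 1 − P(none) = 1 − (1 − 0.11)^14
= 1 − 0.195641 = 0.804359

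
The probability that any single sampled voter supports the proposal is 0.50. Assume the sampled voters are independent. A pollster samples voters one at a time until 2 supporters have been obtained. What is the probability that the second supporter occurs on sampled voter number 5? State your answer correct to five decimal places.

Y = trial on which the second success occurs; negative binomial, r=2, p=0.50.
P(Y=5) = C(4,1) · p^2 · (1−p)^3
= 4 · 0.25 · 0.125 = 0.1250000

0.12500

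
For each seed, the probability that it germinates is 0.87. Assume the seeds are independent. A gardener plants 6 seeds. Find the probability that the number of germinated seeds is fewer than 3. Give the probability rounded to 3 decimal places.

0.003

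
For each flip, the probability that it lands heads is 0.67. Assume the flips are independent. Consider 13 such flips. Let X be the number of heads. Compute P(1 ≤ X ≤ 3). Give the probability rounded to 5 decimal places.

0.00151

X ~ Binomial(13, 0.67); P(1 ≤ X ≤ 3) = Σ C(13,k) p^k (1−p)^(13−k) over k:
  k=1: C(13,1)·0.67^1·0.33^12 = 0.0000145
  k=2: C(13,2)·0.67^2·0.33^11 = 0.0001770
  k=3: C(13,3)·0.67^3·0.33^10 = 0.0013174
Total = 0.0015089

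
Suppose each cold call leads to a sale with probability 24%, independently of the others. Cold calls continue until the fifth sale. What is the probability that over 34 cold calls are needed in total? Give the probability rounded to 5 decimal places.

Needing more than 34 cold calls ⇔ fewer than 5 successes in the first 34. With X ~ Binomial(34, 0.24), P(Y > 34) = P(X ≤ 4).
  k=0: C(34,0)·0.24^0·0.76^34 = 0.0000886
  k=1: C(34,1)·0.24^1·0.76^33 = 0.0009518
  k=2: C(34,2)·0.24^2·0.76^32 = 0.0049593
  k=3: C(34,3)·0.24^3·0.76^31 = 0.0167050
  k=4: C(34,4)·0.24^4·0.76^30 = 0.0408833
P(X ≤ 4) = 0.0635880

0.06359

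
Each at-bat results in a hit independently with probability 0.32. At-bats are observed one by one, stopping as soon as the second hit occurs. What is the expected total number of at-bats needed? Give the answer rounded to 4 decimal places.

Y = total at-bats until the second success; negative binomial with r=2, p=0.32.
E[Y] = r / p = 2 / 0.32 = 6.250000

6.2500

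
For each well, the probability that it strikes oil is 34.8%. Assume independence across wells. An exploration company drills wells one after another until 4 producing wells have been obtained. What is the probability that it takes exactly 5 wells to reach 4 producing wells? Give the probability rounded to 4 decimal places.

0.0382

Y = trial on which the fourth success occurs; negative binomial, r=4, p=0.348.
P(Y=5) = C(4,3) · p^4 · (1−p)^1
= 4 · 0.014666 · 0.652 = 0.038249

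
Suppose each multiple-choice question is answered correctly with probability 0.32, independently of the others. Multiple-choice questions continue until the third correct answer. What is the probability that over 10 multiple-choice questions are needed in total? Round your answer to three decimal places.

0.331

Needing more than 10 multiple-choice questions ⇔ fewer than 3 successes in the first 10. With X ~ Binomial(10, 0.32), P(Y > 10) = P(X ≤ 2).
  k=0: C(10,0)·0.32^0·0.68^10 = 0.02114
  k=1: C(10,1)·0.32^1·0.68^9 = 0.09948
  k=2: C(10,2)·0.32^2·0.68^8 = 0.21066
P(X ≤ 2) = 0.33128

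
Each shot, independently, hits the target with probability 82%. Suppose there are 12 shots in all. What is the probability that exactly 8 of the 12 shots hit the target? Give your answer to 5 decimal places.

0.10622

X ~ Binomial(n=12, p=0.82).
P(X=8) = C(12,8) · p^8 · (1−p)^4
= 495 · 0.20441 · 0.0010498 = 0.1062199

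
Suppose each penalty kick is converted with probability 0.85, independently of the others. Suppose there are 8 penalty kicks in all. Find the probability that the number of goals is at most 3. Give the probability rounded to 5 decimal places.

X ~ Binomial(8, 0.85); P(X ≤ 3) = Σ C(8,k) p^k (1−p)^(8−k) over k:
  k=0: C(8,0)·0.85^0·0.15^8 = 0.0000003
  k=1: C(8,1)·0.85^1·0.15^7 = 0.0000116
  k=2: C(8,2)·0.85^2·0.15^6 = 0.0002304
  k=3: C(8,3)·0.85^3·0.15^5 = 0.0026116
Total = 0.0028539

0.00285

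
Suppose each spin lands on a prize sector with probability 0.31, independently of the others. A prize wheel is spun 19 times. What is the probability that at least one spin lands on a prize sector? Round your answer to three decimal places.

0.999

P(at least one) = 1 − P(none) = 1 − (1 − 0.31)^19
= 1 − 0.00087 = 0.99913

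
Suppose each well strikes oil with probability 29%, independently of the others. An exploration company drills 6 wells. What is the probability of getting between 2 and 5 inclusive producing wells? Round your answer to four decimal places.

0.5574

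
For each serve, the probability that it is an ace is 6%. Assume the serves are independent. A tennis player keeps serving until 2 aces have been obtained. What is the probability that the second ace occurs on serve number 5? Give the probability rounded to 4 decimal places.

0.0120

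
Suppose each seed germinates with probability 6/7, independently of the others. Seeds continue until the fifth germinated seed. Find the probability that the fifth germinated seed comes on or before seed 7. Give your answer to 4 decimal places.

0.9348

Finishing within 7 seeds ⇔ at least 5 successes in the first 7. With X ~ Binomial(7, 0.857143), P(Y ≤ 7) = 1 − P(X ≤ 4).
  k=0: C(7,0)·0.857143^0·0.142857^7 = 0.000001
  k=1: C(7,1)·0.857143^1·0.142857^6 = 0.000051
  k=2: C(7,2)·0.857143^2·0.142857^5 = 0.000918
  k=3: C(7,3)·0.857143^3·0.142857^4 = 0.009180
  k=4: C(7,4)·0.857143^4·0.142857^3 = 0.055079
1 − 0.065229 = 0.934771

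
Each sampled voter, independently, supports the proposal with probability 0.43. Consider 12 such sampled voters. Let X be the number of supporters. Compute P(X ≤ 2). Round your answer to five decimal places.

0.05600

X ~ Binomial(12, 0.43); P(X ≤ 2) = Σ C(12,k) p^k (1−p)^(12−k) over k:
  k=0: C(12,0)·0.43^0·0.57^12 = 0.0011762
  k=1: C(12,1)·0.43^1·0.57^11 = 0.0106481
  k=2: C(12,2)·0.43^2·0.57^10 = 0.0441804
Total = 0.0560047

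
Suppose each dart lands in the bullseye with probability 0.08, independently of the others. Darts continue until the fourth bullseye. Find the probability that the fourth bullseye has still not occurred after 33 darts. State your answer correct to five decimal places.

Needing more than 33 darts ⇔ fewer than 4 successes in the first 33. With X ~ Binomial(33, 0.08), P(Y > 33) = P(X ≤ 3).
  k=0: C(33,0)·0.08^0·0.92^33 = 0.0638261
  k=1: C(33,1)·0.08^1·0.92^32 = 0.1831532
  k=2: C(33,2)·0.08^2·0.92^31 = 0.2548218
  k=3: C(33,3)·0.08^3·0.92^30 = 0.2289703
P(X ≤ 3) = 0.7307713

0.73077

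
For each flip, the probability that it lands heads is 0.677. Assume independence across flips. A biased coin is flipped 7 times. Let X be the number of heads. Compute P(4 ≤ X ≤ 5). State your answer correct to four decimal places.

X ~ Binomial(7, 0.677); P(4 ≤ X ≤ 5) = Σ C(7,k) p^k (1−p)^(7−k) over k:
  k=4: C(7,4)·0.677^4·0.323^3 = 0.247759
  k=5: C(7,5)·0.677^5·0.323^2 = 0.311579
Total = 0.559338

0.5593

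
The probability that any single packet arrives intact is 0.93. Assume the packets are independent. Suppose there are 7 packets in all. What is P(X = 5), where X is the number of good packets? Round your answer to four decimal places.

X ~ Binomial(n=7, p=0.93).
P(X=5) = C(7,5) · p^5 · (1−p)^2
= 21 · 0.69569 · 0.0049 = 0.071586

0.0716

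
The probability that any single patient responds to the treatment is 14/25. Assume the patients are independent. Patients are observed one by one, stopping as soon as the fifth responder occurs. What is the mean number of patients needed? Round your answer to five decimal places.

8.92857

Y = total patients until the fifth success; negative binomial with r=5, p=0.56.
E[Y] = r / p = 5 / 0.56 = 8.9285714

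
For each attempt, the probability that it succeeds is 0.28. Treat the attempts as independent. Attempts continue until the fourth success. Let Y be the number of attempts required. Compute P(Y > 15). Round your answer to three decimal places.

0.358

Needing more than 15 attempts ⇔ fewer than 4 successes in the first 15. With X ~ Binomial(15, 0.28), P(Y > 15) = P(X ≤ 3).
  k=0: C(15,0)·0.28^0·0.72^15 = 0.00724
  k=1: C(15,1)·0.28^1·0.72^14 = 0.04226
  k=2: C(15,2)·0.28^2·0.72^13 = 0.11503
  k=3: C(15,3)·0.28^3·0.72^12 = 0.19385
P(X ≤ 3) = 0.35839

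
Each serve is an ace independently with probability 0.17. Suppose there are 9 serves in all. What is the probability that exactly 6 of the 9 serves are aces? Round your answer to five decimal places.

X ~ Binomial(n=9, p=0.17).
P(X=6) = C(9,6) · p^6 · (1−p)^3
= 84 · 2.4138e-05 · 0.57179 = 0.0011593

0.00116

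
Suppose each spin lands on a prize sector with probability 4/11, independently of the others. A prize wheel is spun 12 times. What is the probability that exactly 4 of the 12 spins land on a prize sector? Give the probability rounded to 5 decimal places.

0.23276

X ~ Binomial(n=12, p=0.363636).
P(X=4) = C(12,4) · p^4 · (1−p)^8
= 495 · 0.017485 · 0.026893 = 0.2327648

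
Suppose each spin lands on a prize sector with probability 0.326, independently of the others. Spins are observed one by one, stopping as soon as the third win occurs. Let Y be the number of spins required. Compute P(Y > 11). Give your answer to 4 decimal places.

Needing more than 11 spins ⇔ fewer than 3 successes in the first 11. With X ~ Binomial(11, 0.326), P(Y > 11) = P(X ≤ 2).
  k=0: C(11,0)·0.326^0·0.674^11 = 0.013039
  k=1: C(11,1)·0.326^1·0.674^10 = 0.069376
  k=2: C(11,2)·0.326^2·0.674^9 = 0.167779
P(X ≤ 2) = 0.250194

0.2502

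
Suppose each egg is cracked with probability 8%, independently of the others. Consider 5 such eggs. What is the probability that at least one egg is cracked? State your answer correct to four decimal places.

0.3409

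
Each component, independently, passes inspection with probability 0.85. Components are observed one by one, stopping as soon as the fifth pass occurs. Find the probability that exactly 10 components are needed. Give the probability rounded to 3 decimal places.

0.004

Y = trial on which the fifth success occurs; negative binomial, r=5, p=0.85.
P(Y=10) = C(9,4) · p^5 · (1−p)^5
= 126 · 0.44371 · 7.5937e-05 = 0.00425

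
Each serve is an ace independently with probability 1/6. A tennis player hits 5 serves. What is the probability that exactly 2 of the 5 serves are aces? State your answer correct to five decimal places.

0.16075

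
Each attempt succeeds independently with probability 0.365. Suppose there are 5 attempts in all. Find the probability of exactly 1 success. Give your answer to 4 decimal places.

0.2967

X ~ Binomial(n=5, p=0.365).
P(X=1) = C(5,1) · p^1 · (1−p)^4
= 5 · 0.365 · 0.16259 = 0.296727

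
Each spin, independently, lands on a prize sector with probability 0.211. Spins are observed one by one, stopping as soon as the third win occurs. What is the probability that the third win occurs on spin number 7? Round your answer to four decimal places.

0.0546

Y = trial on which the third success occurs; negative binomial, r=3, p=0.211.
P(Y=7) = C(6,2) · p^3 · (1−p)^4
= 15 · 0.0093939 · 0.38753 = 0.054607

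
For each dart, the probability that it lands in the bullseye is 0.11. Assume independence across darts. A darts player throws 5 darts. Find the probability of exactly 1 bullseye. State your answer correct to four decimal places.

X ~ Binomial(n=5, p=0.11).
P(X=1) = C(5,1) · p^1 · (1−p)^4
= 5 · 0.11 · 0.62742 = 0.345082

0.3451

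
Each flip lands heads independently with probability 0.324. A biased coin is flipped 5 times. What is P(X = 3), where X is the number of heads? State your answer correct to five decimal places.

X ~ Binomial(n=5, p=0.324).
P(X=3) = C(5,3) · p^3 · (1−p)^2
= 10 · 0.034012 · 0.45698 = 0.1554277

0.15543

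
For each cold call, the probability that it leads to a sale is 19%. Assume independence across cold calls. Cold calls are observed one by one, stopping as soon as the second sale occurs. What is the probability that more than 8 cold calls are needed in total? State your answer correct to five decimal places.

0.53303

Needing more than 8 cold calls ⇔ fewer than 2 successes in the first 8. With X ~ Binomial(8, 0.19), P(Y > 8) = P(X ≤ 1).
  k=0: C(8,0)·0.19^0·0.81^8 = 0.1853020
  k=1: C(8,1)·0.19^1·0.81^7 = 0.3477272
P(X ≤ 1) = 0.5330293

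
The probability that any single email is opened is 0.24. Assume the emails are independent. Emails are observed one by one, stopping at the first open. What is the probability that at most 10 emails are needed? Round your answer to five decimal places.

0.93571

Y = number of emails to the first success; geometric, p = 0.24.
P(Y ≤ 10) = 1 − (1−p)^10 = 1 − 0.0642889 = 0.9357111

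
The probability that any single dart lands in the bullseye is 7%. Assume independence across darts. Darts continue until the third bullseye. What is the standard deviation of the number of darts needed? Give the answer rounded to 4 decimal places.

Y = total darts until the third success; negative binomial with r=3, p=0.07.
SD(Y) = √[r(1−p)/p²] = √(569.387755) = 23.861847

23.8618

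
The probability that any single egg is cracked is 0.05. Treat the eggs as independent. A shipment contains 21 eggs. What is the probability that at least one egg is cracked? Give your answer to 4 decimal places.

P(at least one) = 1 − P(none) = 1 − (1 − 0.05)^21
= 1 − 0.340562 = 0.659438

0.6594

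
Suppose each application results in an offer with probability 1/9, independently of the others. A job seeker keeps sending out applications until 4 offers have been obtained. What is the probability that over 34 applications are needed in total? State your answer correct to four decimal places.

Needing more than 34 applications ⇔ fewer than 4 successes in the first 34. With X ~ Binomial(34, 0.111111), P(Y > 34) = P(X ≤ 3).
  k=0: C(34,0)·0.111111^0·0.888889^34 = 0.018231
  k=1: C(34,1)·0.111111^1·0.888889^33 = 0.077482
  k=2: C(34,2)·0.111111^2·0.888889^32 = 0.159807
  k=3: C(34,3)·0.111111^3·0.888889^31 = 0.213077
P(X ≤ 3) = 0.468598

0.4686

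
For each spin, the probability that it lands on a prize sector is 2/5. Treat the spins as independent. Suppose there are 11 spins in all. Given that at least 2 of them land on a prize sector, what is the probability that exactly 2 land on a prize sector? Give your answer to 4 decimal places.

0.0914

X ~ Binomial(11, 0.40). Want P(X=2 | X≥2) = P(X=2) / P(X≥2).
P(X=2) = C(11,2)·0.40^2·0.60^9 = 0.088684
P(X≥2) = 1 − 0.003628 − 0.026605 = 0.969767
Ratio = 0.088684 / 0.969767 = 0.091448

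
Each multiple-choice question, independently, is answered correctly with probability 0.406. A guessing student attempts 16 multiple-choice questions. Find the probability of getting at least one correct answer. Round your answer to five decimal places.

0.99976

P(at least one) = 1 − P(none) = 1 − (1 − 0.406)^16
= 1 − 0.0002402 = 0.9997598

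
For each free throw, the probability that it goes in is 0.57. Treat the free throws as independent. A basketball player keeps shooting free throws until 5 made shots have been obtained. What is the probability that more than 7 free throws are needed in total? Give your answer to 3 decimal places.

0.644

Needing more than 7 free throws ⇔ fewer than 5 successes in the first 7. With X ~ Binomial(7, 0.57), P(Y > 7) = P(X ≤ 4).
  k=0: C(7,0)·0.57^0·0.43^7 = 0.00272
  k=1: C(7,1)·0.57^1·0.43^6 = 0.02522
  k=2: C(7,2)·0.57^2·0.43^5 = 0.10030
  k=3: C(7,3)·0.57^3·0.43^4 = 0.22160
  k=4: C(7,4)·0.57^4·0.43^3 = 0.29375
P(X ≤ 4) = 0.64359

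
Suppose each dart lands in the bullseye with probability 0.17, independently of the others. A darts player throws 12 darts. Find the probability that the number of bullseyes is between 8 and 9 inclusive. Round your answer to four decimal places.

0.0002

X ~ Binomial(12, 0.17); P(8 ≤ X ≤ 9) = Σ C(12,k) p^k (1−p)^(12−k) over k:
  k=8: C(12,8)·0.17^8·0.83^4 = 0.000164
  k=9: C(12,9)·0.17^9·0.83^3 = 0.000015
Total = 0.000179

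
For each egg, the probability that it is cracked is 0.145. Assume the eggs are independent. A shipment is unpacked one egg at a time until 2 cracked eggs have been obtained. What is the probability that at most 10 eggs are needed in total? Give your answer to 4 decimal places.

0.4372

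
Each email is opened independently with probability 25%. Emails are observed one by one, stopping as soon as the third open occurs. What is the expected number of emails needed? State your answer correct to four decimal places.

Y = total emails until the third success; negative binomial with r=3, p=0.25.
E[Y] = r / p = 3 / 0.25 = 12.000000

12.0000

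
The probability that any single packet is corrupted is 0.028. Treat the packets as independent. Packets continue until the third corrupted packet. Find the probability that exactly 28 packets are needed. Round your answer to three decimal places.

Y = trial on which the third success occurs; negative binomial, r=3, p=0.028.
P(Y=28) = C(27,2) · p^3 · (1−p)^25
= 351 · 2.1952e-05 · 0.49165 = 0.00379

0.004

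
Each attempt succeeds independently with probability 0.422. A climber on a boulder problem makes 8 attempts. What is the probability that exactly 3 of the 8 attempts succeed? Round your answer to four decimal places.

X ~ Binomial(n=8, p=0.422).
P(X=3) = C(8,3) · p^3 · (1−p)^5
= 56 · 0.075151 · 0.064512 = 0.271497

0.2715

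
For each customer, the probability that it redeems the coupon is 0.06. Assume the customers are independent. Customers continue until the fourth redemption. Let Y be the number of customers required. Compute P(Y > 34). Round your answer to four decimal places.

0.8554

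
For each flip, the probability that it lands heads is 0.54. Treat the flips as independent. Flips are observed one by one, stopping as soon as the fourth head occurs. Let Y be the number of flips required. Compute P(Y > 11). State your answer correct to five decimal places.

0.06959

Needing more than 11 flips ⇔ fewer than 4 successes in the first 11. With X ~ Binomial(11, 0.54), P(Y > 11) = P(X ≤ 3).
  k=0: C(11,0)·0.54^0·0.46^11 = 0.0001951
  k=1: C(11,1)·0.54^1·0.46^10 = 0.0025198
  k=2: C(11,2)·0.54^2·0.46^9 = 0.0147901
  k=3: C(11,3)·0.54^3·0.46^8 = 0.0520868
P(X ≤ 3) = 0.0695918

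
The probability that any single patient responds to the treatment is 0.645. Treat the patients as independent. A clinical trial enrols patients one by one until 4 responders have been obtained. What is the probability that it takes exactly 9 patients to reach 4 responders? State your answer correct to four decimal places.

0.0546

Y = trial on which the fourth success occurs; negative binomial, r=4, p=0.645.
P(Y=9) = C(8,3) · p^4 · (1−p)^5
= 56 · 0.17308 · 0.0056382 = 0.054647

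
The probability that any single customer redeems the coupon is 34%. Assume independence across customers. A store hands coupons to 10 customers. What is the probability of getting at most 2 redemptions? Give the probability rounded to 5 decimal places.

0.28377

X ~ Binomial(10, 0.34); P(X ≤ 2) = Σ C(10,k) p^k (1−p)^(10−k) over k:
  k=0: C(10,0)·0.34^0·0.66^10 = 0.0156834
  k=1: C(10,1)·0.34^1·0.66^9 = 0.0807931
  k=2: C(10,2)·0.34^2·0.66^8 = 0.1872931
Total = 0.2837696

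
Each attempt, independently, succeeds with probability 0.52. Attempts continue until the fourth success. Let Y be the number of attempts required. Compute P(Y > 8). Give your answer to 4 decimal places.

0.3205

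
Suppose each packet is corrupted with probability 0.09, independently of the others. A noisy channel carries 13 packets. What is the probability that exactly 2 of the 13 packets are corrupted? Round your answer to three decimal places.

0.224

X ~ Binomial(n=13, p=0.09).
P(X=2) = C(13,2) · p^2 · (1−p)^11
= 78 · 0.0081 · 0.35437 = 0.22389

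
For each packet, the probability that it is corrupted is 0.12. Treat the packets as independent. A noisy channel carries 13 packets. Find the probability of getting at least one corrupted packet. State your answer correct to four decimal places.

0.8102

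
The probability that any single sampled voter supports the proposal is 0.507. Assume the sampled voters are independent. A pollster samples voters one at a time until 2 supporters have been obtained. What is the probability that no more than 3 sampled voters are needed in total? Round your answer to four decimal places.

0.5105

Finishing within 3 sampled voters ⇔ at least 2 successes in the first 3. With X ~ Binomial(3, 0.507), P(Y ≤ 3) = 1 − P(X ≤ 1).
  k=0: C(3,0)·0.507^0·0.493^3 = 0.119823
  k=1: C(3,1)·0.507^1·0.493^2 = 0.369678
1 − 0.489501 = 0.510499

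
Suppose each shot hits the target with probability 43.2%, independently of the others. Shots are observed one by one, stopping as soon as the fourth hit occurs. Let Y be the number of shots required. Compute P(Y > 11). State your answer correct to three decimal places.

Needing more than 11 shots ⇔ fewer than 4 successes in the first 11. With X ~ Binomial(11, 0.432), P(Y > 11) = P(X ≤ 3).
  k=0: C(11,0)·0.432^0·0.568^11 = 0.00199
  k=1: C(11,1)·0.432^1·0.568^10 = 0.01661
  k=2: C(11,2)·0.432^2·0.568^9 = 0.06316
  k=3: C(11,3)·0.432^3·0.568^8 = 0.14412
P(X ≤ 3) = 0.22588

0.226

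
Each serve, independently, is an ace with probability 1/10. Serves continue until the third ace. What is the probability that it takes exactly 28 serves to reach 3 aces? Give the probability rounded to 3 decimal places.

0.025

Y = trial on which the third success occurs; negative binomial, r=3, p=0.10.
P(Y=28) = C(27,2) · p^3 · (1−p)^25
= 351 · 0.001 · 0.07179 = 0.02520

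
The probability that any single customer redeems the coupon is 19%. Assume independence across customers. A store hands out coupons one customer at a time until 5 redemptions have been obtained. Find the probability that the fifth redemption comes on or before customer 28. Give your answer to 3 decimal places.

Finishing within 28 customers ⇔ at least 5 successes in the first 28. With X ~ Binomial(28, 0.19), P(Y ≤ 28) = 1 − P(X ≤ 4).
  k=0: C(28,0)·0.19^0·0.81^28 = 0.00274
  k=1: C(28,1)·0.19^1·0.81^27 = 0.01799
  k=2: C(28,2)·0.19^2·0.81^26 = 0.05697
  k=3: C(28,3)·0.19^3·0.81^25 = 0.11581
  k=4: C(28,4)·0.19^4·0.81^24 = 0.16978
1 − 0.36328 = 0.63672

0.637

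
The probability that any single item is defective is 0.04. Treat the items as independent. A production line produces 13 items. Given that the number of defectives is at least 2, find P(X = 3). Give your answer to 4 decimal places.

X ~ Binomial(13, 0.04). Want P(X=3 | X≥2) = P(X=3) / P(X≥2).
P(X=3) = C(13,3)·0.04^3·0.96^10 = 0.012169
P(X≥2) = 1 − 0.588201 − 0.318609 = 0.093190
Ratio = 0.012169 / 0.093190 = 0.130584

0.1306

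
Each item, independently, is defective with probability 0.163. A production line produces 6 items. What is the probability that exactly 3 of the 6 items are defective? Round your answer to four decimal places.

X ~ Binomial(n=6, p=0.163).
P(X=3) = C(6,3) · p^3 · (1−p)^3
= 20 · 0.0043307 · 0.58638 = 0.050789

0.0508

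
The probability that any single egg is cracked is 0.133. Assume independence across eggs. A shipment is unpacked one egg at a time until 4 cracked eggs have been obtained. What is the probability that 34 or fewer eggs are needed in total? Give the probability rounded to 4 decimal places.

0.6796

Finishing within 34 eggs ⇔ at least 4 successes in the first 34. With X ~ Binomial(34, 0.133), P(Y ≤ 34) = 1 − P(X ≤ 3).
  k=0: C(34,0)·0.133^0·0.867^34 = 0.007810
  k=1: C(34,1)·0.133^1·0.867^33 = 0.040734
  k=2: C(34,2)·0.133^2·0.867^32 = 0.103104
  k=3: C(34,3)·0.133^3·0.867^31 = 0.168709
1 − 0.320358 = 0.679642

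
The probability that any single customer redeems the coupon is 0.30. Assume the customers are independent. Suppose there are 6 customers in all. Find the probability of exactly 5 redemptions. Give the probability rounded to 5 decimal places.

0.01021

X ~ Binomial(n=6, p=0.30).
P(X=5) = C(6,5) · p^5 · (1−p)^1
= 6 · 0.00243 · 0.7 = 0.0102060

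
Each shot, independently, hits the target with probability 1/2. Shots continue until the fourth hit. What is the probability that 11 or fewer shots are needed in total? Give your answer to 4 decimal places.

Finishing within 11 shots ⇔ at least 4 successes in the first 11. With X ~ Binomial(11, 0.50), P(Y ≤ 11) = 1 − P(X ≤ 3).
  k=0: C(11,0)·0.50^0·0.50^11 = 0.000488
  k=1: C(11,1)·0.50^1·0.50^10 = 0.005371
  k=2: C(11,2)·0.50^2·0.50^9 = 0.026855
  k=3: C(11,3)·0.50^3·0.50^8 = 0.080566
1 − 0.113281 = 0.886719

0.8867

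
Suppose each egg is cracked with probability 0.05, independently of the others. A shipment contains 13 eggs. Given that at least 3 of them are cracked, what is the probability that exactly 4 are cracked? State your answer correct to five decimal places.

X ~ Binomial(13, 0.05). Want P(X=4 | X≥3) = P(X=4) / P(X≥3).
P(X=4) = C(13,4)·0.05^4·0.95^9 = 0.0028164
P(X≥3) = 1 − 0.5133421 − 0.3512341 − 0.1109160 = 0.0245078
Ratio = 0.0028164 / 0.0245078 = 0.1149194

0.11492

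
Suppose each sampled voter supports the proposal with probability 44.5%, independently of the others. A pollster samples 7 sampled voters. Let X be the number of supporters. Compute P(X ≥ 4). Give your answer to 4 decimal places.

0.3811

X ~ Binomial(7, 0.445); P(X ≥ 4) = Σ C(7,k) p^k (1−p)^(7−k) over k:
  k=4: C(7,4)·0.445^4·0.555^3 = 0.234632
  k=5: C(7,5)·0.445^5·0.555^2 = 0.112877
  k=6: C(7,6)·0.445^6·0.555^1 = 0.030168
  k=7: C(7,7)·0.445^7·0.555^0 = 0.003456
Total = 0.381133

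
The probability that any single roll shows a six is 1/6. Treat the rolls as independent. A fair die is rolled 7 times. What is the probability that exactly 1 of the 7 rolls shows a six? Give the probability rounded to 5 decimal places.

0.39071

X ~ Binomial(n=7, p=0.166667).
P(X=1) = C(7,1) · p^1 · (1−p)^6
= 7 · 0.16667 · 0.3349 = 0.3907143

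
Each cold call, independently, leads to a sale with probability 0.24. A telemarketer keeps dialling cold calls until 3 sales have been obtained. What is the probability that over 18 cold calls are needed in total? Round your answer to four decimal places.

0.1570

Needing more than 18 cold calls ⇔ fewer than 3 successes in the first 18. With X ~ Binomial(18, 0.24), P(Y > 18) = P(X ≤ 2).
  k=0: C(18,0)·0.24^0·0.76^18 = 0.007156
  k=1: C(18,1)·0.24^1·0.76^17 = 0.040674
  k=2: C(18,2)·0.24^2·0.76^16 = 0.109177
P(X ≤ 2) = 0.157006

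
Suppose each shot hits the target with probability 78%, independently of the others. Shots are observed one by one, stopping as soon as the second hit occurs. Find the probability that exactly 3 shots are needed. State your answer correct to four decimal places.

Y = trial on which the second success occurs; negative binomial, r=2, p=0.78.
P(Y=3) = C(2,1) · p^2 · (1−p)^1
= 2 · 0.6084 · 0.22 = 0.267696

0.2677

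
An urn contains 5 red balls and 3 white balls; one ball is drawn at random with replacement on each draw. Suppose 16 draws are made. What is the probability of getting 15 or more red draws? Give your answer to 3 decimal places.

X ~ Binomial(16, 0.625); P(X ≥ 15) = Σ C(16,k) p^k (1−p)^(16−k) over k:
  k=15: C(16,15)·0.625^15·0.375^1 = 0.00520
  k=16: C(16,16)·0.625^16·0.375^0 = 0.00054
Total = 0.00575

0.006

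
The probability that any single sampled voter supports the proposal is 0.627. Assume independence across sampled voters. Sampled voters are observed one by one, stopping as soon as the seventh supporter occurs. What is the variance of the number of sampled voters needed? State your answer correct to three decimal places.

Y = total sampled voters until the seventh success; negative binomial with r=7, p=0.627.
Var(Y) = r(1−p)/p² = 7·0.373 / 0.627² = 6.64159

6.642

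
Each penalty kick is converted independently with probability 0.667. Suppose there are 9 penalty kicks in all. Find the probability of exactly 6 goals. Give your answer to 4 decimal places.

X ~ Binomial(n=9, p=0.667).
P(X=6) = C(9,6) · p^6 · (1−p)^3
= 84 · 0.088055 · 0.036926 = 0.273128

0.2731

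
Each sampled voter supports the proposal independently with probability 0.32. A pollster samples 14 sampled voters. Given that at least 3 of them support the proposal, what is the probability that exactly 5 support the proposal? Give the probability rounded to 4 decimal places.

X ~ Binomial(14, 0.32). Want P(X=5 | X≥3) = P(X=5) / P(X≥3).
P(X=5) = C(14,5)·0.32^5·0.68^9 = 0.208831
P(X≥3) = 1 − 0.004520 − 0.029778 − 0.091085 = 0.874617
Ratio = 0.208831 / 0.874617 = 0.238768

0.2388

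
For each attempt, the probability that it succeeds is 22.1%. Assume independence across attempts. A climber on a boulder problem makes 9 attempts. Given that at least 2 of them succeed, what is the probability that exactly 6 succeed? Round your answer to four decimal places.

0.0074

X ~ Binomial(9, 0.221). Want P(X=6 | X≥2) = P(X=6) / P(X≥2).
P(X=6) = C(9,6)·0.221^6·0.779^3 = 0.004626
P(X≥2) = 1 − 0.105642 − 0.269733 = 0.624625
Ratio = 0.004626 / 0.624625 = 0.007407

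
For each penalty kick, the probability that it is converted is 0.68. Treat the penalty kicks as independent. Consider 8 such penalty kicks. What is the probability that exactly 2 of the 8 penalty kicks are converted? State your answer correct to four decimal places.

0.0139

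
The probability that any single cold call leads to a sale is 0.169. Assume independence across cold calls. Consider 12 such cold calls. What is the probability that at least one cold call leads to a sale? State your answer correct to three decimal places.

P(at least one) = 1 − P(none) = 1 − (1 − 0.169)^12
= 1 − 0.10845 = 0.89155

0.892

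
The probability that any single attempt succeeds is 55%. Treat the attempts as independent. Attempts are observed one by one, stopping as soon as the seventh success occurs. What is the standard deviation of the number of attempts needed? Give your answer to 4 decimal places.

Y = total attempts until the seventh success; negative binomial with r=7, p=0.55.
SD(Y) = √[r(1−p)/p²] = √(10.413223) = 3.226953

3.2270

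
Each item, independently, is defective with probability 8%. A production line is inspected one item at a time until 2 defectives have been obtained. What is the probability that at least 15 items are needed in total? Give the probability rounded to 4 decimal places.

0.6900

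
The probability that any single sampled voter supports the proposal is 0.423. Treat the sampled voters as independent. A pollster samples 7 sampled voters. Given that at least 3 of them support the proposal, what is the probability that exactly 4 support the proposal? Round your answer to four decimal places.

0.3422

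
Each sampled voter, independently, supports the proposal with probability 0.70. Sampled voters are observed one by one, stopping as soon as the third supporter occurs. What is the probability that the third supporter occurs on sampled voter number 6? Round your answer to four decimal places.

0.0926

Y = trial on which the third success occurs; negative binomial, r=3, p=0.70.
P(Y=6) = C(5,2) · p^3 · (1−p)^3
= 10 · 0.343 · 0.027 = 0.092610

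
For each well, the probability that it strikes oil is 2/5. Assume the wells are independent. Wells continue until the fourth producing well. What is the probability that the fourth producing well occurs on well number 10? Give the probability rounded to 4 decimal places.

Y = trial on which the fourth success occurs; negative binomial, r=4, p=0.40.
P(Y=10) = C(9,3) · p^4 · (1−p)^6
= 84 · 0.0256 · 0.046656 = 0.100329

0.1003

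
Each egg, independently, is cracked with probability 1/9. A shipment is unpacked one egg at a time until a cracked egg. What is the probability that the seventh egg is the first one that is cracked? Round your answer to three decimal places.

Geometric (trials to first success), p = 0.111111.
P(Y = 7) = (1−p)^6 · p = 0.49327 · 0.111111 = 0.05481

0.055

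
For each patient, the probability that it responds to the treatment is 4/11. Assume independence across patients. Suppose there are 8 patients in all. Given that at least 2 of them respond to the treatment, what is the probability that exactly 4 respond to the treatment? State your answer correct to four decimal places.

X ~ Binomial(8, 0.363636). Want P(X=4 | X≥2) = P(X=4) / P(X≥2).
P(X=4) = C(8,4)·0.363636^4·0.636364^4 = 0.200719
P(X≥2) = 1 − 0.026893 − 0.122940 = 0.850166
Ratio = 0.200719 / 0.850166 = 0.236094

0.2361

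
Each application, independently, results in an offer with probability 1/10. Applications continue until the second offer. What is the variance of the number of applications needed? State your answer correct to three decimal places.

180.000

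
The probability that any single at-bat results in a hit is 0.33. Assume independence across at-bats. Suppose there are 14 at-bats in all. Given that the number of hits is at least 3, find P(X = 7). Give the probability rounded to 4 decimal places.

0.0996

X ~ Binomial(14, 0.33). Want P(X=7 | X≥3) = P(X=7) / P(X≥3).
P(X=7) = C(14,7)·0.33^7·0.67^7 = 0.088648
P(X≥3) = 1 − 0.003673 − 0.025329 − 0.081090 = 0.889908
Ratio = 0.088648 / 0.889908 = 0.099615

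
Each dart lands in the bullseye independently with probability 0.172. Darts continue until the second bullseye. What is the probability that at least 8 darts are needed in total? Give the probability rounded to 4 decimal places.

0.6548

Needing more than 7 darts ⇔ fewer than 2 successes in the first 7. With X ~ Binomial(7, 0.172), P(Y > 7) = P(X ≤ 1).
  k=0: C(7,0)·0.172^0·0.828^7 = 0.266816
  k=1: C(7,1)·0.172^1·0.828^6 = 0.387979
P(X ≤ 1) = 0.654796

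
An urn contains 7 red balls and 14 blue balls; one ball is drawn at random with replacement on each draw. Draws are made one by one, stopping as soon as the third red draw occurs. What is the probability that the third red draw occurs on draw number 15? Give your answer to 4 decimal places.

0.0260

Y = trial on which the third success occurs; negative binomial, r=3, p=0.333333.
P(Y=15) = C(14,2) · p^3 · (1−p)^12
= 91 · 0.037037 · 0.0077073 = 0.025977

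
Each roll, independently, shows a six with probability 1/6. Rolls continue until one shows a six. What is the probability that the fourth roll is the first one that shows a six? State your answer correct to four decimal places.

Geometric (trials to first success), p = 0.166667.
P(Y = 4) = (1−p)^3 · p = 0.5787 · 0.166667 = 0.096451

0.0965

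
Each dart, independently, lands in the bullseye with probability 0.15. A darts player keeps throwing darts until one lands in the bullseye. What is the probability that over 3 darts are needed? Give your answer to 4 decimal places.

0.6141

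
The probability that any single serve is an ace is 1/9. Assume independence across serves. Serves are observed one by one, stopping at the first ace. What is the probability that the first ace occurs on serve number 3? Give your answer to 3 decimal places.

0.088

Geometric (trials to first success), p = 0.111111.
P(Y = 3) = (1−p)^2 · p = 0.79012 · 0.111111 = 0.08779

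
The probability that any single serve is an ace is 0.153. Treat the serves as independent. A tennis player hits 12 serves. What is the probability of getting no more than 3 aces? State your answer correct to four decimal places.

X ~ Binomial(12, 0.153); P(X ≤ 3) = Σ C(12,k) p^k (1−p)^(12−k) over k:
  k=0: C(12,0)·0.153^0·0.847^12 = 0.136333
  k=1: C(12,1)·0.153^1·0.847^11 = 0.295522
  k=2: C(12,2)·0.153^2·0.847^10 = 0.293603
  k=3: C(12,3)·0.153^3·0.847^9 = 0.176786
Total = 0.902244

0.9022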